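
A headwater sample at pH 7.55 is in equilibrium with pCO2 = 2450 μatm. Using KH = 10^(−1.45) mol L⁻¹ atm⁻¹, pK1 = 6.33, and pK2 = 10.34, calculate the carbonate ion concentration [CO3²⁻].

[CO2*] = KH · pCO2 = 10^(−1.45) × 2450×10^-6 = 8.693×10^-5 mol/L
α₀ = 1/(1 + K1/[H⁺] + K1K2/[H⁺]²) = 1/(1 + 10^+1.22 + 10^-1.57) = 0.05674
DIC = [CO2*]/α₀ = 8.693×10^-5 / 0.05674 = 1.532 mmol/L
[CO3²⁻] = α₂·DIC; α₂ = 0.001527, so [CO3²⁻] = 0.001527 × 1.532 = 0.00234 mmol/L = 2.34 μmol/L

[CO3²⁻] = 2.34 μmol/L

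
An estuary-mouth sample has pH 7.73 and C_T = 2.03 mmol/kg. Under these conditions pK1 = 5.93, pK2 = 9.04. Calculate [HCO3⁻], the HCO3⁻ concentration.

α₁ = 1 / (1 + [H⁺]/K1 + K2/[H⁺]) = 1 / (1 + 10^-1.80 + 10^-1.31)
   = 1 / (1 + 0.015849 + 0.048978) = 1/1.0648 = 0.9391
[HCO3⁻] = α₁ × DIC = 0.9391 × 2.03 = 1.91 mmol/kg

[HCO3⁻] = 1.91 mmol/kg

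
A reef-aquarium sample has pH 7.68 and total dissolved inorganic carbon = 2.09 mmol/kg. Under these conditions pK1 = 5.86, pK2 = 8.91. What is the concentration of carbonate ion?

[CO3²⁻] = 0.115 mmol/kg

α₂ = 1 / (1 + [H⁺]/K2 + [H⁺]²/(K1K2)) = 1 / (1 + 10^+1.23 + 10^-0.59)
   = 1 / (1 + 16.982 + 0.25704) = 1/18.239 = 0.05483
[CO3²⁻] = α₂ × DIC = 0.05483 × 2.09 = 0.115 mmol/kg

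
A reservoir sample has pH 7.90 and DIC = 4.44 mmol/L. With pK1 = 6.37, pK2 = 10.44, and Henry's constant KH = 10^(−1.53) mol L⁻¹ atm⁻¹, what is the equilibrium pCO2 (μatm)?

pCO2 = 4300 μatm

α₀ = 1 / (1 + K1/[H⁺] + K1K2/[H⁺]²) = 1 / (1 + 10^+1.53 + 10^-1.01)
   = 1 / (1 + 33.884 + 0.097724) = 1/34.982 = 0.02859
[CO2*] = α₀ × DIC = 0.02859 × 4.44 = 0.1269 mmol/L
pCO2 = [CO2*]/KH = 1.269×10^-4 / 2.951×10^-2 = 4300 μatm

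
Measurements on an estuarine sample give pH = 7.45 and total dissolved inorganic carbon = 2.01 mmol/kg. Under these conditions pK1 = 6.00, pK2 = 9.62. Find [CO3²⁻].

α₂ = 1 / (1 + [H⁺]/K2 + [H⁺]²/(K1K2)) = 1 / (1 + 10^+2.17 + 10^+0.72)
   = 1 / (1 + 147.91 + 5.2481) = 1/154.16 = 0.006487
[CO3²⁻] = α₂ × DIC = 0.006487 × 2.01 = 0.0130 mmol/kg = 13.0 μmol/kg

[CO3²⁻] = 13.0 μmol/kg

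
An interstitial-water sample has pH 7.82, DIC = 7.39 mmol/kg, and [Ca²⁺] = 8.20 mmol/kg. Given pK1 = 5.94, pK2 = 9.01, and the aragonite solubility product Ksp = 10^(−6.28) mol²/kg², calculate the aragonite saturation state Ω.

α₂ = 1 / (1 + [H⁺]/K2 + [H⁺]²/(K1K2)) = 1 / (1 + 10^+1.19 + 10^-0.69)
   = 1 / (1 + 15.488 + 0.20417) = 1/16.692 = 0.05991
[CO3²⁻] = α₂ × DIC = 0.05991 × 7.39 = 0.4427 mmol/kg
Ksp = 10^(−6.28) = 5.248×10^-7
Ω = [Ca²⁺][CO3²⁻]/Ksp = (8.20×10^-3)(4.427×10^-4) / 5.248×10^-7 = 6.92

Ω = 6.92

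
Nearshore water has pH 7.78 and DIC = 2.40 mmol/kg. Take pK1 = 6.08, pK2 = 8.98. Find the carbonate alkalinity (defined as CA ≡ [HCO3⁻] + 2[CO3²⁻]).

CA = [HCO3⁻] + 2[CO3²⁻] = (α₁ + 2α₂)·DIC
At pH 7.78: [H⁺]/K1 = 10^-1.70 = 0.019953, K2/[H⁺] = 10^-1.20 = 0.063096
α₁ = 1/(1 + 0.019953 + 0.063096) = 1/1.0830 = 0.9233; α₂ = α₁·K2/[H⁺] = 0.05826
α₁ + 2α₂ = 1.0398
CA = 1.0398 × 2.40 = 2.50 mmol/kg

CA = 2.50 mmol/kg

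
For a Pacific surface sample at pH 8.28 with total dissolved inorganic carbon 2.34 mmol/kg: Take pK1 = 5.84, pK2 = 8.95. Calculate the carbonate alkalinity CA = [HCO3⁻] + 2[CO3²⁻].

CA = [HCO3⁻] + 2[CO3²⁻] = (α₁ + 2α₂)·DIC
At pH 8.28: [H⁺]/K1 = 10^-2.44 = 0.0036308, K2/[H⁺] = 10^-0.67 = 0.21380
α₁ = 1/(1 + 0.0036308 + 0.21380) = 1/1.2174 = 0.8214; α₂ = α₁·K2/[H⁺] = 0.1756
α₁ + 2α₂ = 1.1726
CA = 1.1726 × 2.34 = 2.74 mmol/kg

CA = 2.74 mmol/kg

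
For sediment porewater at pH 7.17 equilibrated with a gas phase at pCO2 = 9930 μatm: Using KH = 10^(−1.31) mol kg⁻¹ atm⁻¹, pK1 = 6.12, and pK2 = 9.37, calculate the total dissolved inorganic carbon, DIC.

[CO2*] = KH · pCO2 = 10^(−1.31) × 9930×10^-6 = 4.864×10^-4 mol/kg
α₀ = 1/(1 + K1/[H⁺] + K1K2/[H⁺]²) = 1/(1 + 10^+1.05 + 10^-1.15) = 0.08136
DIC = [CO2*]/α₀ = 4.864×10^-4 / 0.08136 = 5.98 mmol/kg

DIC = 5.98 mmol/kg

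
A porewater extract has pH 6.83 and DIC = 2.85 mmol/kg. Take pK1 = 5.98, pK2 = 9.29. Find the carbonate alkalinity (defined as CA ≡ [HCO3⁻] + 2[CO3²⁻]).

CA = 2.51 mmol/kg

CA = [HCO3⁻] + 2[CO3²⁻] = (α₁ + 2α₂)·DIC
At pH 6.83: [H⁺]/K1 = 10^-0.85 = 0.14125, K2/[H⁺] = 10^-2.46 = 0.0034674
α₁ = 1/(1 + 0.14125 + 0.0034674) = 1/1.1447 = 0.8736; α₂ = α₁·K2/[H⁺] = 0.003029
α₁ + 2α₂ = 0.8796
CA = 0.8796 × 2.85 = 2.51 mmol/kg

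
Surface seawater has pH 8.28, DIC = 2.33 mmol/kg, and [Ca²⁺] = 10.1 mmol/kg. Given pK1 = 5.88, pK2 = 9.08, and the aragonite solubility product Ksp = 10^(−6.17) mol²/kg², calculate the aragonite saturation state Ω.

Ω = 4.75

α₂ = 1 / (1 + [H⁺]/K2 + [H⁺]²/(K1K2)) = 1 / (1 + 10^+0.80 + 10^-1.60)
   = 1 / (1 + 6.3096 + 0.025119) = 1/7.3347 = 0.1363
[CO3²⁻] = α₂ × DIC = 0.1363 × 2.33 = 0.3177 mmol/kg
Ksp = 10^(−6.17) = 6.761×10^-7
Ω = [Ca²⁺][CO3²⁻]/Ksp = (10.1×10^-3)(3.177×10^-4) / 6.761×10^-7 = 4.75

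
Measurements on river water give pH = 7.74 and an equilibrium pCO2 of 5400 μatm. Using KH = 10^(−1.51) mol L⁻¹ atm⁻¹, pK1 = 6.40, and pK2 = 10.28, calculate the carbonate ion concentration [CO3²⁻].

[CO3²⁻] = 10.5 μmol/L

[CO2*] = KH · pCO2 = 10^(−1.51) × 5400×10^-6 = 1.669×10^-4 mol/L
α₀ = 1/(1 + K1/[H⁺] + K1K2/[H⁺]²) = 1/(1 + 10^+1.34 + 10^-1.20) = 0.04359
DIC = [CO2*]/α₀ = 1.669×10^-4 / 0.04359 = 3.828 mmol/L
[CO3²⁻] = α₂·DIC; α₂ = 0.002750, so [CO3²⁻] = 0.002750 × 3.828 = 0.0105 mmol/L = 10.5 μmol/L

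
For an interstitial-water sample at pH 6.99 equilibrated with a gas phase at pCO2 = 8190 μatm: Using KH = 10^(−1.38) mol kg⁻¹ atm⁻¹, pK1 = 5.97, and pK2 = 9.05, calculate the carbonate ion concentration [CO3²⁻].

[CO2*] = KH · pCO2 = 10^(−1.38) × 8190×10^-6 = 3.414×10^-4 mol/kg
α₀ = 1/(1 + K1/[H⁺] + K1K2/[H⁺]²) = 1/(1 + 10^+1.02 + 10^-1.04) = 0.08649
DIC = [CO2*]/α₀ = 3.414×10^-4 / 0.08649 = 3.948 mmol/kg
[CO3²⁻] = α₂·DIC; α₂ = 0.007888, so [CO3²⁻] = 0.007888 × 3.948 = 0.0311 mmol/kg

[CO3²⁻] = 0.0311 mmol/kg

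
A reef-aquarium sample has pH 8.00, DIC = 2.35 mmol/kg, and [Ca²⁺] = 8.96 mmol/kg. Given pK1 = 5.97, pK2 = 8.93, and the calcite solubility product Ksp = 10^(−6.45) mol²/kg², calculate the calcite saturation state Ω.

Ω = 6.19

α₂ = 1 / (1 + [H⁺]/K2 + [H⁺]²/(K1K2)) = 1 / (1 + 10^+0.93 + 10^-1.10)
   = 1 / (1 + 8.5114 + 0.079433) = 1/9.5908 = 0.1043
[CO3²⁻] = α₂ × DIC = 0.1043 × 2.35 = 0.2450 mmol/kg
Ksp = 10^(−6.45) = 3.548×10^-7
Ω = [Ca²⁺][CO3²⁻]/Ksp = (8.96×10^-3)(2.450×10^-4) / 3.548×10^-7 = 6.19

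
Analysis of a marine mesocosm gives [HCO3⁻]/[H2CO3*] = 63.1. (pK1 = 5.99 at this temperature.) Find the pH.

From K1 = [H⁺][HCO3⁻]/[H2CO3*]:  pH = pK1 + log₁₀([HCO3⁻]/[H2CO3*])
log₁₀(63.1) = +1.800
pH = 5.99 + (+1.800) = 7.79

pH = 7.79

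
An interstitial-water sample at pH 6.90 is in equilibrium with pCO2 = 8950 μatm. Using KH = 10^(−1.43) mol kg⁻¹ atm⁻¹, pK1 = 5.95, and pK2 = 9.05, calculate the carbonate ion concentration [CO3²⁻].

[CO3²⁻] = 0.0210 mmol/kg

[CO2*] = KH · pCO2 = 10^(−1.43) × 8950×10^-6 = 3.325×10^-4 mol/kg
α₀ = 1/(1 + K1/[H⁺] + K1K2/[H⁺]²) = 1/(1 + 10^+0.95 + 10^-1.20) = 0.1002
DIC = [CO2*]/α₀ = 3.325×10^-4 / 0.1002 = 3.317 mmol/kg
[CO3²⁻] = α₂·DIC; α₂ = 0.006325, so [CO3²⁻] = 0.006325 × 3.317 = 0.0210 mmol/kg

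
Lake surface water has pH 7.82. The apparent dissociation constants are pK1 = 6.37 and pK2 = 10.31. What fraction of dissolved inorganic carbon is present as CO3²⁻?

α₂ = 0.00312

α₂ = 1 / (1 + [H⁺]/K2 + [H⁺]²/(K1K2)) = 1 / (1 + 10^+2.49 + 10^+1.04)
   = 1 / (1 + 309.03 + 10.965) = 1/320.99 = 0.003115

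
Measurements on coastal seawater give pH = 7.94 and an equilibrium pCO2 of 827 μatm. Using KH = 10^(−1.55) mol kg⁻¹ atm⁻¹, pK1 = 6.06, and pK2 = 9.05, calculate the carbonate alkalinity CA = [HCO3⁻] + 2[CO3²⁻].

[CO2*] = KH · pCO2 = 10^(−1.55) × 827×10^-6 = 2.331×10^-5 mol/kg
α₀ = 1/(1 + K1/[H⁺] + K1K2/[H⁺]²) = 1/(1 + 10^+1.88 + 10^+0.77) = 0.01209
DIC = [CO2*]/α₀ = 2.331×10^-5 / 0.01209 = 1.929 mmol/kg
CA = (α₁ + 2α₂)·DIC = (0.9168 + 2×0.07116) × 1.929 = 2.04 mmol/kg

CA = 2.04 mmol/kg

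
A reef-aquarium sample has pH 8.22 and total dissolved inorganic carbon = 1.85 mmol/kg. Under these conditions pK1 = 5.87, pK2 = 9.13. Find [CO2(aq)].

[CO2*] = 7.33 μmol/kg

α₀ = 1 / (1 + K1/[H⁺] + K1K2/[H⁺]²) = 1 / (1 + 10^+2.35 + 10^+1.44)
   = 1 / (1 + 223.87 + 27.542) = 1/252.41 = 0.003962
[CO2*] = α₀ × DIC = 0.003962 × 1.85 = 0.00733 mmol/kg = 7.33 μmol/kg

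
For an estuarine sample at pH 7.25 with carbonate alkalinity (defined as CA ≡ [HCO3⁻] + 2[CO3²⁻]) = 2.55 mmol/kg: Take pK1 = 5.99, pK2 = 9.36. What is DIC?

DIC = 2.67 mmol/kg

CA = [HCO3⁻] + 2[CO3²⁻] = (α₁ + 2α₂)·DIC
At pH 7.25: [H⁺]/K1 = 10^-1.26 = 0.054954, K2/[H⁺] = 10^-2.11 = 0.0077625
α₁ = 1/(1 + 0.054954 + 0.0077625) = 1/1.0627 = 0.9410; α₂ = α₁·K2/[H⁺] = 0.007304
α₁ + 2α₂ = 0.9556
DIC = CA / (α₁ + 2α₂) = 2.55 / 0.9556 = 2.67 mmol/kg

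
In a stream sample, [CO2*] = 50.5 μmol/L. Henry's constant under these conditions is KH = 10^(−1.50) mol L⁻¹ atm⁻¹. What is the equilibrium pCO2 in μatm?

pCO2 = 1600 μatm

KH = 10^(−1.50) = 3.162×10^-2 mol L⁻¹ atm⁻¹
pCO2 = [CO2*]/KH = 50.5×10^-6 / 3.162×10^-2 = 1.60×10^-3 atm = 1600 μatm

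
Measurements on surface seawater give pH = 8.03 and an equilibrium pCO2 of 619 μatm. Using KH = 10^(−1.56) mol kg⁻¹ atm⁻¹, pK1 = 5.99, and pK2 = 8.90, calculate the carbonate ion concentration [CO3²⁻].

[CO2*] = KH · pCO2 = 10^(−1.56) × 619×10^-6 = 1.705×10^-5 mol/kg
α₀ = 1/(1 + K1/[H⁺] + K1K2/[H⁺]²) = 1/(1 + 10^+2.04 + 10^+1.17) = 0.007972
DIC = [CO2*]/α₀ = 1.705×10^-5 / 0.007972 = 2.139 mmol/kg
[CO3²⁻] = α₂·DIC; α₂ = 0.1179, so [CO3²⁻] = 0.1179 × 2.139 = 0.252 mmol/kg

[CO3²⁻] = 0.252 mmol/kg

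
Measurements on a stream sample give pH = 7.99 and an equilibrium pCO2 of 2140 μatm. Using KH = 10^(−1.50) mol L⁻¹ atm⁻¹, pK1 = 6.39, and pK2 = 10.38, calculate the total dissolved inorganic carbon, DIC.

DIC = 2.77 mmol/L

[CO2*] = KH · pCO2 = 10^(−1.50) × 2140×10^-6 = 6.767×10^-5 mol/L
α₀ = 1/(1 + K1/[H⁺] + K1K2/[H⁺]²) = 1/(1 + 10^+1.60 + 10^-0.79) = 0.02441
DIC = [CO2*]/α₀ = 6.767×10^-5 / 0.02441 = 2.77 mmol/L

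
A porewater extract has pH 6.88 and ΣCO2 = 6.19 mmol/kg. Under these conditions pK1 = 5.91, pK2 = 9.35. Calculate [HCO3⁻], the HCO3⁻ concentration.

α₁ = 1 / (1 + [H⁺]/K1 + K2/[H⁺]) = 1 / (1 + 10^-0.97 + 10^-2.47)
   = 1 / (1 + 0.10715 + 0.0033884) = 1/1.1105 = 0.9005
[HCO3⁻] = α₁ × DIC = 0.9005 × 6.19 = 5.57 mmol/kg

[HCO3⁻] = 5.57 mmol/kg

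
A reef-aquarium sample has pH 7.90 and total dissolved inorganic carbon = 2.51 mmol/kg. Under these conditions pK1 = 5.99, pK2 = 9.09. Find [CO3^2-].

[CO3²⁻] = 0.150 mmol/kg

α₂ = 1 / (1 + [H⁺]/K2 + [H⁺]²/(K1K2)) = 1 / (1 + 10^+1.19 + 10^-0.72)
   = 1 / (1 + 15.488 + 0.19055) = 1/16.679 = 0.05996
[CO3²⁻] = α₂ × DIC = 0.05996 × 2.51 = 0.150 mmol/kg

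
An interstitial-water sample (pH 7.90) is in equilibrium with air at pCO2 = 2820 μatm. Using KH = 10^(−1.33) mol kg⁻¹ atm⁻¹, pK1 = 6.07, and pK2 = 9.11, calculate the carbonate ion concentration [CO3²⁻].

[CO3²⁻] = 0.550 mmol/kg

[CO2*] = KH · pCO2 = 10^(−1.33) × 2820×10^-6 = 1.319×10^-4 mol/kg
α₀ = 1/(1 + K1/[H⁺] + K1K2/[H⁺]²) = 1/(1 + 10^+1.83 + 10^+0.62) = 0.01374
DIC = [CO2*]/α₀ = 1.319×10^-4 / 0.01374 = 9.599 mmol/kg
[CO3²⁻] = α₂·DIC; α₂ = 0.05728, so [CO3²⁻] = 0.05728 × 9.599 = 0.550 mmol/kg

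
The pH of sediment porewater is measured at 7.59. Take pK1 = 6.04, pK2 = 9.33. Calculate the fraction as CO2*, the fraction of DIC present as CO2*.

α₀ = 1 / (1 + K1/[H⁺] + K1K2/[H⁺]²) = 1 / (1 + 10^+1.55 + 10^-0.19)
   = 1 / (1 + 35.481 + 0.64565) = 1/37.127 = 0.02693

α₀ = 0.0269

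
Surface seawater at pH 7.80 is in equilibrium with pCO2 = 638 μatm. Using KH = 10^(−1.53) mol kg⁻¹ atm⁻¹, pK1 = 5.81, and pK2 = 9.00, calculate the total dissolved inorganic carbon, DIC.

DIC = 1.97 mmol/kg

[CO2*] = KH · pCO2 = 10^(−1.53) × 638×10^-6 = 1.883×10^-5 mol/kg
α₀ = 1/(1 + K1/[H⁺] + K1K2/[H⁺]²) = 1/(1 + 10^+1.99 + 10^+0.79) = 0.009534
DIC = [CO2*]/α₀ = 1.883×10^-5 / 0.009534 = 1.97 mmol/kg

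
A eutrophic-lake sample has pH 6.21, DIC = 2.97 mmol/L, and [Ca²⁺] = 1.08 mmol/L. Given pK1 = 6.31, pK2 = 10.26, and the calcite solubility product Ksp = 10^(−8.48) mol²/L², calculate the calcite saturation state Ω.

α₂ = 1 / (1 + [H⁺]/K2 + [H⁺]²/(K1K2)) = 1 / (1 + 10^+4.05 + 10^+4.15)
   = 1 / (1 + 1.1220×10^4 + 1.4125×10^4) = 1/2.5347×10^4 = 3.945×10^-5
[CO3²⁻] = α₂ × DIC = 3.945×10^-5 × 2.97 = 0.0001172 mmol/L = 0.1172 μmol/L
Ksp = 10^(−8.48) = 3.311×10^-9
Ω = [Ca²⁺][CO3²⁻]/Ksp = (1.08×10^-3)(1.172×10^-7) / 3.311×10^-9 = 0.0382

Ω = 0.0382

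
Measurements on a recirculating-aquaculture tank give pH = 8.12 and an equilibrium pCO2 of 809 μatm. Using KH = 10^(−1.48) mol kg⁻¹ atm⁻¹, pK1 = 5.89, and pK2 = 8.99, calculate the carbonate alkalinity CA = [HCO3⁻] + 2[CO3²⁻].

CA = 5.78 mmol/kg

[CO2*] = KH · pCO2 = 10^(−1.48) × 809×10^-6 = 2.679×10^-5 mol/kg
α₀ = 1/(1 + K1/[H⁺] + K1K2/[H⁺]²) = 1/(1 + 10^+2.23 + 10^+1.36) = 0.005162
DIC = [CO2*]/α₀ = 2.679×10^-5 / 0.005162 = 5.190 mmol/kg
CA = (α₁ + 2α₂)·DIC = (0.8766 + 2×0.1182) × 5.190 = 5.78 mmol/kg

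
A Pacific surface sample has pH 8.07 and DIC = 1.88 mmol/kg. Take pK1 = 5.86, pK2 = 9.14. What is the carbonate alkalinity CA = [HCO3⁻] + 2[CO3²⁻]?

CA = [HCO3⁻] + 2[CO3²⁻] = (α₁ + 2α₂)·DIC
At pH 8.07: [H⁺]/K1 = 10^-2.21 = 0.0061660, K2/[H⁺] = 10^-1.07 = 0.085114
α₁ = 1/(1 + 0.0061660 + 0.085114) = 1/1.0913 = 0.9164; α₂ = α₁·K2/[H⁺] = 0.07799
α₁ + 2α₂ = 1.0723
CA = 1.0723 × 1.88 = 2.02 mmol/kg

CA = 2.02 mmol/kg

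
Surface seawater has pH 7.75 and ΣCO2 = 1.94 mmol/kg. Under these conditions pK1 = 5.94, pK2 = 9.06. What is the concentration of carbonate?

[CO3²⁻] = 0.0893 mmol/kg

α₂ = 1 / (1 + [H⁺]/K2 + [H⁺]²/(K1K2)) = 1 / (1 + 10^+1.31 + 10^-0.50)
   = 1 / (1 + 20.417 + 0.31623) = 1/21.734 = 0.04601
[CO3²⁻] = α₂ × DIC = 0.04601 × 1.94 = 0.0893 mmol/kg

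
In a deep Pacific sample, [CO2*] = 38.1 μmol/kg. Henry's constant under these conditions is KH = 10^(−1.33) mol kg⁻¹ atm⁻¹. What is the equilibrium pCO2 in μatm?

pCO2 = 815 μatm

KH = 10^(−1.33) = 4.677×10^-2 mol kg⁻¹ atm⁻¹
pCO2 = [CO2*]/KH = 38.1×10^-6 / 4.677×10^-2 = 8.15×10^-4 atm = 815 μatm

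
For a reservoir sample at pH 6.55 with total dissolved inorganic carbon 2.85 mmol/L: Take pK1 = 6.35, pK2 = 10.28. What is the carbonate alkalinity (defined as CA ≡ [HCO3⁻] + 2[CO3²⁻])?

CA = 1.75 mmol/L

CA = [HCO3⁻] + 2[CO3²⁻] = (α₁ + 2α₂)·DIC
At pH 6.55: [H⁺]/K1 = 10^-0.20 = 0.63096, K2/[H⁺] = 10^-3.73 = 0.00018621
α₁ = 1/(1 + 0.63096 + 0.00018621) = 1/1.6311 = 0.6131; α₂ = α₁·K2/[H⁺] = 0.0001142
α₁ + 2α₂ = 0.6133
CA = 0.6133 × 2.85 = 1.75 mmol/L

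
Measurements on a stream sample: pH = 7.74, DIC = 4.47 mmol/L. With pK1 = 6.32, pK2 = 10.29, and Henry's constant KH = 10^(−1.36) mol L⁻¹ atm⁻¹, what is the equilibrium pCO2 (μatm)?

α₀ = 1 / (1 + K1/[H⁺] + K1K2/[H⁺]²) = 1 / (1 + 10^+1.42 + 10^-1.13)
   = 1 / (1 + 26.303 + 0.074131) = 1/27.377 = 0.03653
[CO2*] = α₀ × DIC = 0.03653 × 4.47 = 0.1633 mmol/L
pCO2 = [CO2*]/KH = 1.633×10^-4 / 4.365×10^-2 = 3740 μatm

pCO2 = 3740 μatm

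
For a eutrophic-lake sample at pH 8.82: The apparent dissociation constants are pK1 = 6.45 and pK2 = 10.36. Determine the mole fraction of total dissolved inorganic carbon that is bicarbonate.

α₁ = 0.968

α₁ = 1 / (1 + [H⁺]/K1 + K2/[H⁺]) = 1 / (1 + 10^-2.37 + 10^-1.54)
   = 1 / (1 + 0.0042658 + 0.028840) = 1/1.0331 = 0.9680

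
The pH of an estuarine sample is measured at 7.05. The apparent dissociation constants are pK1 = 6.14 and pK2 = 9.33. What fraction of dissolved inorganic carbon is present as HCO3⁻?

α₁ = 0.886

α₁ = 1 / (1 + [H⁺]/K1 + K2/[H⁺]) = 1 / (1 + 10^-0.91 + 10^-2.28)
   = 1 / (1 + 0.12303 + 0.0052481) = 1/1.1283 = 0.8863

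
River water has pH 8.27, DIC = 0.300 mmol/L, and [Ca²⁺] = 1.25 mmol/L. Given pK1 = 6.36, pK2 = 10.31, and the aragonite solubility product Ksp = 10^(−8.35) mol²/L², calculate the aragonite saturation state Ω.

α₂ = 1 / (1 + [H⁺]/K2 + [H⁺]²/(K1K2)) = 1 / (1 + 10^+2.04 + 10^+0.13)
   = 1 / (1 + 109.65 + 1.3490) = 1/112.00 = 0.008929
[CO3²⁻] = α₂ × DIC = 0.008929 × 0.300 = 0.002679 mmol/L = 2.679 μmol/L
Ksp = 10^(−8.35) = 4.467×10^-9
Ω = [Ca²⁺][CO3²⁻]/Ksp = (1.25×10^-3)(2.679×10^-6) / 4.467×10^-9 = 0.750

Ω = 0.750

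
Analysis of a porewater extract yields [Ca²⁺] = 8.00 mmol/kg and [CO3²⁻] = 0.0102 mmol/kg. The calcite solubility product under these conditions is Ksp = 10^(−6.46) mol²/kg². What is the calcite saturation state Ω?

Ω = 0.235

Ksp = 10^(−6.46) = 3.467×10^-7
Ω = [Ca²⁺][CO3²⁻]/Ksp = (8.00×10^-3)(0.0102×10^-3) / 3.467×10^-7 = 0.235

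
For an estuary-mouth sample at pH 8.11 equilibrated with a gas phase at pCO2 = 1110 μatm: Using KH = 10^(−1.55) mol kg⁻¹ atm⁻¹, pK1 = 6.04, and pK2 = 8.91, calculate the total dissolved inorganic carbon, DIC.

DIC = 4.29 mmol/kg

[CO2*] = KH · pCO2 = 10^(−1.55) × 1110×10^-6 = 3.128×10^-5 mol/kg
α₀ = 1/(1 + K1/[H⁺] + K1K2/[H⁺]²) = 1/(1 + 10^+2.07 + 10^+1.27) = 0.007293
DIC = [CO2*]/α₀ = 3.128×10^-5 / 0.007293 = 4.29 mmol/kg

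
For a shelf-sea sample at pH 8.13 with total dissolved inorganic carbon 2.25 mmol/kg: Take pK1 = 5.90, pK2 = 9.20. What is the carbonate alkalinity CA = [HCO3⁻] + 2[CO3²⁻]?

CA = [HCO3⁻] + 2[CO3²⁻] = (α₁ + 2α₂)·DIC
At pH 8.13: [H⁺]/K1 = 10^-2.23 = 0.0058884, K2/[H⁺] = 10^-1.07 = 0.085114
α₁ = 1/(1 + 0.0058884 + 0.085114) = 1/1.0910 = 0.9166; α₂ = α₁·K2/[H⁺] = 0.07801
α₁ + 2α₂ = 1.0726
CA = 1.0726 × 2.25 = 2.41 mmol/kg

CA = 2.41 mmol/kg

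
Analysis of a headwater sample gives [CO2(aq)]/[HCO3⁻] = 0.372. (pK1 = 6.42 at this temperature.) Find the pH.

From K1 = [H⁺][HCO3⁻]/[CO2(aq)]:  pH = pK1 − log₁₀([CO2(aq)]/[HCO3⁻])
log₁₀(0.372) = -0.429
pH = 6.42 − (-0.429) = 6.85

pH = 6.85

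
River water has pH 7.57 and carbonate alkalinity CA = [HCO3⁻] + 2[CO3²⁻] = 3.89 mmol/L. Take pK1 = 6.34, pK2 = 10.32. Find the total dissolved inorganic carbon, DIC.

CA = [HCO3⁻] + 2[CO3²⁻] = (α₁ + 2α₂)·DIC
At pH 7.57: [H⁺]/K1 = 10^-1.23 = 0.058884, K2/[H⁺] = 10^-2.75 = 0.0017783
α₁ = 1/(1 + 0.058884 + 0.0017783) = 1/1.0607 = 0.9428; α₂ = α₁·K2/[H⁺] = 0.001677
α₁ + 2α₂ = 0.9462
DIC = CA / (α₁ + 2α₂) = 3.89 / 0.9462 = 4.11 mmol/L

DIC = 4.11 mmol/L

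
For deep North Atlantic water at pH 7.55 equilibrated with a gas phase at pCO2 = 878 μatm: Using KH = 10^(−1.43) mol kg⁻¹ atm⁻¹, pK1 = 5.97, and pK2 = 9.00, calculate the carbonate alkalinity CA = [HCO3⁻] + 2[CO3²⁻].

[CO2*] = KH · pCO2 = 10^(−1.43) × 878×10^-6 = 3.262×10^-5 mol/kg
α₀ = 1/(1 + K1/[H⁺] + K1K2/[H⁺]²) = 1/(1 + 10^+1.58 + 10^+0.13) = 0.02477
DIC = [CO2*]/α₀ = 3.262×10^-5 / 0.02477 = 1.317 mmol/kg
CA = (α₁ + 2α₂)·DIC = (0.9418 + 2×0.03342) × 1.317 = 1.33 mmol/kg

CA = 1.33 mmol/kg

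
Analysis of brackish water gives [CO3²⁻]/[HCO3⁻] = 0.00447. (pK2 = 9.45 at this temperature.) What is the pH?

pH = 7.10

From K2 = [H⁺][CO3²⁻]/[HCO3⁻]:  pH = pK2 + log₁₀([CO3²⁻]/[HCO3⁻])
log₁₀(0.00447) = -2.350
pH = 9.45 + (-2.350) = 7.10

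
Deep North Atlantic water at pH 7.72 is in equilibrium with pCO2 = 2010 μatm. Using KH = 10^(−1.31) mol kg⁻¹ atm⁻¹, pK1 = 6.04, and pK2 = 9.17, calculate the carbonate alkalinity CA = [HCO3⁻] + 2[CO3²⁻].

[CO2*] = KH · pCO2 = 10^(−1.31) × 2010×10^-6 = 9.845×10^-5 mol/kg
α₀ = 1/(1 + K1/[H⁺] + K1K2/[H⁺]²) = 1/(1 + 10^+1.68 + 10^+0.23) = 0.01978
DIC = [CO2*]/α₀ = 9.845×10^-5 / 0.01978 = 4.978 mmol/kg
CA = (α₁ + 2α₂)·DIC = (0.9466 + 2×0.03359) × 4.978 = 5.05 mmol/kg

CA = 5.05 mmol/kg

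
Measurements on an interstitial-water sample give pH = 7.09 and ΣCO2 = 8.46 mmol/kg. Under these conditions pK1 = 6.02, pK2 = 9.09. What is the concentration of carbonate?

[CO3²⁻] = 0.0773 mmol/kg

α₂ = 1 / (1 + [H⁺]/K2 + [H⁺]²/(K1K2)) = 1 / (1 + 10^+2.00 + 10^+0.93)
   = 1 / (1 + 100.00 + 8.5114) = 1/109.51 = 0.009131
[CO3²⁻] = α₂ × DIC = 0.009131 × 8.46 = 0.0773 mmol/kg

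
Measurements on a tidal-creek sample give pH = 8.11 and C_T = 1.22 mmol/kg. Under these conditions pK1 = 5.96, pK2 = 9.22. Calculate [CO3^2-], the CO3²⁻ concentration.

[CO3²⁻] = 0.0873 mmol/kg

α₂ = 1 / (1 + [H⁺]/K2 + [H⁺]²/(K1K2)) = 1 / (1 + 10^+1.11 + 10^-1.04)
   = 1 / (1 + 12.882 + 0.091201) = 1/13.974 = 0.07156
[CO3²⁻] = α₂ × DIC = 0.07156 × 1.22 = 0.0873 mmol/kg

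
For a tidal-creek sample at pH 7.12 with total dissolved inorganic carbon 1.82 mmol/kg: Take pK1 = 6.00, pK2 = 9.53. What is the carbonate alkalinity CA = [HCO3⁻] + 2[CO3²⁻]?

CA = 1.70 mmol/kg

CA = [HCO3⁻] + 2[CO3²⁻] = (α₁ + 2α₂)·DIC
At pH 7.12: [H⁺]/K1 = 10^-1.12 = 0.075858, K2/[H⁺] = 10^-2.41 = 0.0038905
α₁ = 1/(1 + 0.075858 + 0.0038905) = 1/1.0797 = 0.9261; α₂ = α₁·K2/[H⁺] = 0.003603
α₁ + 2α₂ = 0.9333
CA = 0.9333 × 1.82 = 1.70 mmol/kg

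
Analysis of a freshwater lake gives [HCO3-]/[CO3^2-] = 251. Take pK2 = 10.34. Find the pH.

pH = 7.94

From K2 = [H⁺][CO3^2-]/[HCO3-]:  pH = pK2 − log₁₀([HCO3-]/[CO3^2-])
log₁₀(251) = +2.400
pH = 10.34 − (+2.400) = 7.94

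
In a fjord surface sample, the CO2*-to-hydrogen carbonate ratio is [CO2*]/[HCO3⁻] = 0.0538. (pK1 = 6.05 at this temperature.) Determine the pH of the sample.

From K1 = [H⁺][HCO3⁻]/[CO2*]:  pH = pK1 − log₁₀([CO2*]/[HCO3⁻])
log₁₀(0.0538) = -1.269
pH = 6.05 − (-1.269) = 7.32

pH = 7.32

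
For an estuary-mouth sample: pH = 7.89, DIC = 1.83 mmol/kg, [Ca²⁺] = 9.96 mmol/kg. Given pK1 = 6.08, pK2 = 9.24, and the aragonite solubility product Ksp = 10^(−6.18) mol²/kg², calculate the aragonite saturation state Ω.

Ω = 1.16

α₂ = 1 / (1 + [H⁺]/K2 + [H⁺]²/(K1K2)) = 1 / (1 + 10^+1.35 + 10^-0.46)
   = 1 / (1 + 22.387 + 0.34674) = 1/23.734 = 0.04213
[CO3²⁻] = α₂ × DIC = 0.04213 × 1.83 = 0.07710 mmol/kg
Ksp = 10^(−6.18) = 6.607×10^-7
Ω = [Ca²⁺][CO3²⁻]/Ksp = (9.96×10^-3)(7.710×10^-5) / 6.607×10^-7 = 1.16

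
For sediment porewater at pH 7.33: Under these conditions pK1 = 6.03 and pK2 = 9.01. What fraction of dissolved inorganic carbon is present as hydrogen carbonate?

α₁ = 0.934

α₁ = 1 / (1 + [H⁺]/K1 + K2/[H⁺]) = 1 / (1 + 10^-1.30 + 10^-1.68)
   = 1 / (1 + 0.050119 + 0.020893) = 1/1.0710 = 0.9337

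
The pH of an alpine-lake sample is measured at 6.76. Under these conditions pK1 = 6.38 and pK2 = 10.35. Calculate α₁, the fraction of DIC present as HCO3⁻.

α₁ = 0.706

α₁ = 1 / (1 + [H⁺]/K1 + K2/[H⁺]) = 1 / (1 + 10^-0.38 + 10^-3.59)
   = 1 / (1 + 0.41687 + 0.00025704) = 1/1.4171 = 0.7057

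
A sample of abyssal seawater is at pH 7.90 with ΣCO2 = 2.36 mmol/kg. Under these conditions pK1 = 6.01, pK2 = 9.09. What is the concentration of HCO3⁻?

α₁ = 1 / (1 + [H⁺]/K1 + K2/[H⁺]) = 1 / (1 + 10^-1.89 + 10^-1.19)
   = 1 / (1 + 0.012882 + 0.064565) = 1/1.0774 = 0.9281
[HCO3⁻] = α₁ × DIC = 0.9281 × 2.36 = 2.19 mmol/kg

[HCO3⁻] = 2.19 mmol/kg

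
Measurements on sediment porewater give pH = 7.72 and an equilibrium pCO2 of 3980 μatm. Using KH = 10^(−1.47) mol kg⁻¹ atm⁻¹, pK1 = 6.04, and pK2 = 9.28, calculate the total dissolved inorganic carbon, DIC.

[CO2*] = KH · pCO2 = 10^(−1.47) × 3980×10^-6 = 1.349×10^-4 mol/kg
α₀ = 1/(1 + K1/[H⁺] + K1K2/[H⁺]²) = 1/(1 + 10^+1.68 + 10^+0.12) = 0.01993
DIC = [CO2*]/α₀ = 1.349×10^-4 / 0.01993 = 6.77 mmol/kg

DIC = 6.77 mmol/kg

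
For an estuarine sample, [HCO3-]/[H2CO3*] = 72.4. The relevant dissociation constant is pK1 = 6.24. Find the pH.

From K1 = [H⁺][HCO3-]/[H2CO3*]:  pH = pK1 + log₁₀([HCO3-]/[H2CO3*])
log₁₀(72.4) = +1.860
pH = 6.24 + (+1.860) = 8.10

pH = 8.10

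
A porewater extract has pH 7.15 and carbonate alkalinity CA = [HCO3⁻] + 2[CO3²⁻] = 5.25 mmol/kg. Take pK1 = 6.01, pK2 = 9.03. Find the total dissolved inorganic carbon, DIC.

CA = [HCO3⁻] + 2[CO3²⁻] = (α₁ + 2α₂)·DIC
At pH 7.15: [H⁺]/K1 = 10^-1.14 = 0.072444, K2/[H⁺] = 10^-1.88 = 0.013183
α₁ = 1/(1 + 0.072444 + 0.013183) = 1/1.0856 = 0.9211; α₂ = α₁·K2/[H⁺] = 0.01214
α₁ + 2α₂ = 0.9454
DIC = CA / (α₁ + 2α₂) = 5.25 / 0.9454 = 5.55 mmol/kg

DIC = 5.55 mmol/kg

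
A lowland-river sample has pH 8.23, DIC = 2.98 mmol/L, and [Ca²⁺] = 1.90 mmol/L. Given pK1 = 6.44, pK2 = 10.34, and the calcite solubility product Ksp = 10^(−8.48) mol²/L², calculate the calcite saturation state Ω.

α₂ = 1 / (1 + [H⁺]/K2 + [H⁺]²/(K1K2)) = 1 / (1 + 10^+2.11 + 10^+0.32)
   = 1 / (1 + 128.82 + 2.0893) = 1/131.91 = 0.007581
[CO3²⁻] = α₂ × DIC = 0.007581 × 2.98 = 0.02259 mmol/L
Ksp = 10^(−8.48) = 3.311×10^-9
Ω = [Ca²⁺][CO3²⁻]/Ksp = (1.90×10^-3)(2.259×10^-5) / 3.311×10^-9 = 13.0

Ω = 13.0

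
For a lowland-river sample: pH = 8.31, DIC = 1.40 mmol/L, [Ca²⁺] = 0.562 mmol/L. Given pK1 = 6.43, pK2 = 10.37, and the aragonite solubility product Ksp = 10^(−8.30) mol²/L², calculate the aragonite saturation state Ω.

Ω = 1.34

α₂ = 1 / (1 + [H⁺]/K2 + [H⁺]²/(K1K2)) = 1 / (1 + 10^+2.06 + 10^+0.18)
   = 1 / (1 + 114.82 + 1.5136) = 1/117.33 = 0.008523
[CO3²⁻] = α₂ × DIC = 0.008523 × 1.40 = 0.01193 mmol/L = 11.93 μmol/L
Ksp = 10^(−8.30) = 5.012×10^-9
Ω = [Ca²⁺][CO3²⁻]/Ksp = (0.562×10^-3)(1.193×10^-5) / 5.012×10^-9 = 1.34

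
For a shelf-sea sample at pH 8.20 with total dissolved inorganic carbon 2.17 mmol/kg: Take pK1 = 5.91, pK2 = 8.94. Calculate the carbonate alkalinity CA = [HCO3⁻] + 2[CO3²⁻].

CA = [HCO3⁻] + 2[CO3²⁻] = (α₁ + 2α₂)·DIC
At pH 8.20: [H⁺]/K1 = 10^-2.29 = 0.0051286, K2/[H⁺] = 10^-0.74 = 0.18197
α₁ = 1/(1 + 0.0051286 + 0.18197) = 1/1.1871 = 0.8424; α₂ = α₁·K2/[H⁺] = 0.1533
α₁ + 2α₂ = 1.1490
CA = 1.1490 × 2.17 = 2.49 mmol/kg

CA = 2.49 mmol/kg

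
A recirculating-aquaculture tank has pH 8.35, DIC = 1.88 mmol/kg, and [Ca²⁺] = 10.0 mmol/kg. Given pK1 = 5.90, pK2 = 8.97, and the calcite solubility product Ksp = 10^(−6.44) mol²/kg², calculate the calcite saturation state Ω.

α₂ = 1 / (1 + [H⁺]/K2 + [H⁺]²/(K1K2)) = 1 / (1 + 10^+0.62 + 10^-1.83)
   = 1 / (1 + 4.1687 + 0.014791) = 1/5.1835 = 0.1929
[CO3²⁻] = α₂ × DIC = 0.1929 × 1.88 = 0.3627 mmol/kg
Ksp = 10^(−6.44) = 3.631×10^-7
Ω = [Ca²⁺][CO3²⁻]/Ksp = (10.0×10^-3)(3.627×10^-4) / 3.631×10^-7 = 9.99

Ω = 9.99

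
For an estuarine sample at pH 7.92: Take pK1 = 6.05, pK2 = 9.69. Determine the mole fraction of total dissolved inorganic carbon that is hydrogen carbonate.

α₁ = 0.970

α₁ = 1 / (1 + [H⁺]/K1 + K2/[H⁺]) = 1 / (1 + 10^-1.87 + 10^-1.77)
   = 1 / (1 + 0.013490 + 0.016982) = 1/1.0305 = 0.9704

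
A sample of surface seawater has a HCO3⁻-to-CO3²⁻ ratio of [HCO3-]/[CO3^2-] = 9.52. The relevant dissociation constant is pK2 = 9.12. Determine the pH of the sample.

From K2 = [H⁺][CO3^2-]/[HCO3-]:  pH = pK2 − log₁₀([HCO3-]/[CO3^2-])
log₁₀(9.52) = +0.979
pH = 9.12 − (+0.979) = 8.14

pH = 8.14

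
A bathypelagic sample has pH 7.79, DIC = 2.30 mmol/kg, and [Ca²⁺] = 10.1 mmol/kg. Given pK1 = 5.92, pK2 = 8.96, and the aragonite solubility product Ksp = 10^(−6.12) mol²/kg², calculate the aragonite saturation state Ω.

α₂ = 1 / (1 + [H⁺]/K2 + [H⁺]²/(K1K2)) = 1 / (1 + 10^+1.17 + 10^-0.70)
   = 1 / (1 + 14.791 + 0.19953) = 1/15.991 = 0.06254
[CO3²⁻] = α₂ × DIC = 0.06254 × 2.30 = 0.1438 mmol/kg
Ksp = 10^(−6.12) = 7.586×10^-7
Ω = [Ca²⁺][CO3²⁻]/Ksp = (10.1×10^-3)(1.438×10^-4) / 7.586×10^-7 = 1.92

Ω = 1.92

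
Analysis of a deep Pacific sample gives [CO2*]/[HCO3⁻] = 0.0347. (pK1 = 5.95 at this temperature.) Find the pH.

pH = 7.41

From K1 = [H⁺][HCO3⁻]/[CO2*]:  pH = pK1 − log₁₀([CO2*]/[HCO3⁻])
log₁₀(0.0347) = -1.460
pH = 5.95 − (-1.460) = 7.41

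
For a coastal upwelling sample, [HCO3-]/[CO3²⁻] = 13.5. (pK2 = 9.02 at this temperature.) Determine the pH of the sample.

From K2 = [H⁺][CO3²⁻]/[HCO3-]:  pH = pK2 − log₁₀([HCO3-]/[CO3²⁻])
log₁₀(13.5) = +1.130
pH = 9.02 − (+1.130) = 7.89

pH = 7.89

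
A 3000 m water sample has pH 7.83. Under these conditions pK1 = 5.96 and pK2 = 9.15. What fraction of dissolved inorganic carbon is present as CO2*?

α₀ = 1 / (1 + K1/[H⁺] + K1K2/[H⁺]²) = 1 / (1 + 10^+1.87 + 10^+0.55)
   = 1 / (1 + 74.131 + 3.5481) = 1/78.679 = 0.01271

α₀ = 0.0127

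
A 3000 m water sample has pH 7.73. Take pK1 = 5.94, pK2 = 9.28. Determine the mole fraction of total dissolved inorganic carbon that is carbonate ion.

α₂ = 1 / (1 + [H⁺]/K2 + [H⁺]²/(K1K2)) = 1 / (1 + 10^+1.55 + 10^-0.24)
   = 1 / (1 + 35.481 + 0.57544) = 1/37.057 = 0.02699

α₂ = 0.0270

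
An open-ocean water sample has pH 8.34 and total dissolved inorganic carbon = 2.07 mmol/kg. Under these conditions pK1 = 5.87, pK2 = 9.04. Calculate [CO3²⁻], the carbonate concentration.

α₂ = 1 / (1 + [H⁺]/K2 + [H⁺]²/(K1K2)) = 1 / (1 + 10^+0.70 + 10^-1.77)
   = 1 / (1 + 5.0119 + 0.016982) = 1/6.0289 = 0.1659
[CO3²⁻] = α₂ × DIC = 0.1659 × 2.07 = 0.343 mmol/kg

[CO3²⁻] = 0.343 mmol/kg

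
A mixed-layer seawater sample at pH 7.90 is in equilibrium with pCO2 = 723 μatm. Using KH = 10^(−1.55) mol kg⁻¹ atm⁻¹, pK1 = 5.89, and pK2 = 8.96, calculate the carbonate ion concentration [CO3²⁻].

[CO3²⁻] = 0.182 mmol/kg

[CO2*] = KH · pCO2 = 10^(−1.55) × 723×10^-6 = 2.038×10^-5 mol/kg
α₀ = 1/(1 + K1/[H⁺] + K1K2/[H⁺]²) = 1/(1 + 10^+2.01 + 10^+0.95) = 0.008909
DIC = [CO2*]/α₀ = 2.038×10^-5 / 0.008909 = 2.287 mmol/kg
[CO3²⁻] = α₂·DIC; α₂ = 0.07940, so [CO3²⁻] = 0.07940 × 2.287 = 0.182 mmol/kg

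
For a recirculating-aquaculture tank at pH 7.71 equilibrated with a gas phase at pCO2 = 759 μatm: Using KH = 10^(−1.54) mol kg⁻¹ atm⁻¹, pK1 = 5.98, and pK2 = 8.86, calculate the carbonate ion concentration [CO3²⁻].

[CO2*] = KH · pCO2 = 10^(−1.54) × 759×10^-6 = 2.189×10^-5 mol/kg
α₀ = 1/(1 + K1/[H⁺] + K1K2/[H⁺]²) = 1/(1 + 10^+1.73 + 10^+0.58) = 0.01709
DIC = [CO2*]/α₀ = 2.189×10^-5 / 0.01709 = 1.281 mmol/kg
[CO3²⁻] = α₂·DIC; α₂ = 0.06498, so [CO3²⁻] = 0.06498 × 1.281 = 0.0832 mmol/kg

[CO3²⁻] = 0.0832 mmol/kg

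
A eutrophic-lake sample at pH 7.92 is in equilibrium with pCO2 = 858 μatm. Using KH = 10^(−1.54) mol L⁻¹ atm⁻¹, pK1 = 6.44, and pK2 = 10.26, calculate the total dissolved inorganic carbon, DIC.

[CO2*] = KH · pCO2 = 10^(−1.54) × 858×10^-6 = 2.474×10^-5 mol/L
α₀ = 1/(1 + K1/[H⁺] + K1K2/[H⁺]²) = 1/(1 + 10^+1.48 + 10^-0.86) = 0.03191
DIC = [CO2*]/α₀ = 2.474×10^-5 / 0.03191 = 0.775 mmol/L

DIC = 0.775 mmol/L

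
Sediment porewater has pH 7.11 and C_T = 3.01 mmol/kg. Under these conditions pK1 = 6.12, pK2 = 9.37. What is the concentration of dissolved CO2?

α₀ = 1 / (1 + K1/[H⁺] + K1K2/[H⁺]²) = 1 / (1 + 10^+0.99 + 10^-1.27)
   = 1 / (1 + 9.7724 + 0.053703) = 1/10.826 = 0.09237
[CO2*] = α₀ × DIC = 0.09237 × 3.01 = 0.278 mmol/kg

[CO2*] = 0.278 mmol/kg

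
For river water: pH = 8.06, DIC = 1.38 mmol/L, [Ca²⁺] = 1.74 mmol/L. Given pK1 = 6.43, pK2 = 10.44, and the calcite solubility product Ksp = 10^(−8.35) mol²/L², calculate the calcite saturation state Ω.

α₂ = 1 / (1 + [H⁺]/K2 + [H⁺]²/(K1K2)) = 1 / (1 + 10^+2.38 + 10^+0.75)
   = 1 / (1 + 239.88 + 5.6234) = 1/246.51 = 0.004057
[CO3²⁻] = α₂ × DIC = 0.004057 × 1.38 = 0.005598 mmol/L = 5.598 μmol/L
Ksp = 10^(−8.35) = 4.467×10^-9
Ω = [Ca²⁺][CO3²⁻]/Ksp = (1.74×10^-3)(5.598×10^-6) / 4.467×10^-9 = 2.18

Ω = 2.18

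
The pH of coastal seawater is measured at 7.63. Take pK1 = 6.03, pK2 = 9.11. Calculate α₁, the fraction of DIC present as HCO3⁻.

α₁ = 0.945

α₁ = 1 / (1 + [H⁺]/K1 + K2/[H⁺]) = 1 / (1 + 10^-1.60 + 10^-1.48)
   = 1 / (1 + 0.025119 + 0.033113) = 1/1.0582 = 0.9450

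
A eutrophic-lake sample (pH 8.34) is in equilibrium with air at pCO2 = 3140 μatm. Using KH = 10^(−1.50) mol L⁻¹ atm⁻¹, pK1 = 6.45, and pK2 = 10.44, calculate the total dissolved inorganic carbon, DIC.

[CO2*] = KH · pCO2 = 10^(−1.50) × 3140×10^-6 = 9.930×10^-5 mol/L
α₀ = 1/(1 + K1/[H⁺] + K1K2/[H⁺]²) = 1/(1 + 10^+1.89 + 10^-0.21) = 0.01262
DIC = [CO2*]/α₀ = 9.930×10^-5 / 0.01262 = 7.87 mmol/L

DIC = 7.87 mmol/L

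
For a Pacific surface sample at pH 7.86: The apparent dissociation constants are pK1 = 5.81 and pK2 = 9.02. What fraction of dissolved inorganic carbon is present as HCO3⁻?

α₁ = 0.928

α₁ = 1 / (1 + [H⁺]/K1 + K2/[H⁺]) = 1 / (1 + 10^-2.05 + 10^-1.16)
   = 1 / (1 + 0.0089125 + 0.069183) = 1/1.0781 = 0.9276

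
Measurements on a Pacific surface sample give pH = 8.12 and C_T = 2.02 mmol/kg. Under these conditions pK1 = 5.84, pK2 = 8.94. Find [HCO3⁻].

[HCO3⁻] = 1.75 mmol/kg

α₁ = 1 / (1 + [H⁺]/K1 + K2/[H⁺]) = 1 / (1 + 10^-2.28 + 10^-0.82)
   = 1 / (1 + 0.0052481 + 0.15136) = 1/1.1566 = 0.8646
[HCO3⁻] = α₁ × DIC = 0.8646 × 2.02 = 1.75 mmol/kg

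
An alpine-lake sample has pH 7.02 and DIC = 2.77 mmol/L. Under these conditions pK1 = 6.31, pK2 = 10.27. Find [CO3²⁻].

α₂ = 1 / (1 + [H⁺]/K2 + [H⁺]²/(K1K2)) = 1 / (1 + 10^+3.25 + 10^+2.54)
   = 1 / (1 + 1778.3 + 346.74) = 1/2126.0 = 0.0004704
[CO3²⁻] = α₂ × DIC = 0.0004704 × 2.77 = 0.00130 mmol/L = 1.30 μmol/L

[CO3²⁻] = 1.30 μmol/L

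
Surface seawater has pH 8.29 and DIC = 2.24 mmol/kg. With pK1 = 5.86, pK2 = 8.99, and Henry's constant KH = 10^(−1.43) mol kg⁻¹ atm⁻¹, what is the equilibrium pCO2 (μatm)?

pCO2 = 186 μatm

α₀ = 1 / (1 + K1/[H⁺] + K1K2/[H⁺]²) = 1 / (1 + 10^+2.43 + 10^+1.73)
   = 1 / (1 + 269.15 + 53.703) = 1/323.86 = 0.003088
[CO2*] = α₀ × DIC = 0.003088 × 2.24 = 0.006917 mmol/kg = 6.917 μmol/kg
pCO2 = [CO2*]/KH = 6.917×10^-6 / 3.715×10^-2 = 186 μatm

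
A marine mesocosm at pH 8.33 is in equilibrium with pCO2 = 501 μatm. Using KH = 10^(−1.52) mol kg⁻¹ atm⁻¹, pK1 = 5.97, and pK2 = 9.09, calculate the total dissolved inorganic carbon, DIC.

[CO2*] = KH · pCO2 = 10^(−1.52) × 501×10^-6 = 1.513×10^-5 mol/kg
α₀ = 1/(1 + K1/[H⁺] + K1K2/[H⁺]²) = 1/(1 + 10^+2.36 + 10^+1.60) = 0.003705
DIC = [CO2*]/α₀ = 1.513×10^-5 / 0.003705 = 4.08 mmol/kg

DIC = 4.08 mmol/kg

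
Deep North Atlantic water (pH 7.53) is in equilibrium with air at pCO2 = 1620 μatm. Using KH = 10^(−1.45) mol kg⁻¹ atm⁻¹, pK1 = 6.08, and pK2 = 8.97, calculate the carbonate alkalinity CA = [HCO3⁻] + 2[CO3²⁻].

CA = 1.74 mmol/kg

[CO2*] = KH · pCO2 = 10^(−1.45) × 1620×10^-6 = 5.748×10^-5 mol/kg
α₀ = 1/(1 + K1/[H⁺] + K1K2/[H⁺]²) = 1/(1 + 10^+1.45 + 10^+0.01) = 0.03310
DIC = [CO2*]/α₀ = 5.748×10^-5 / 0.03310 = 1.736 mmol/kg
CA = (α₁ + 2α₂)·DIC = (0.9330 + 2×0.03388) × 1.736 = 1.74 mmol/kg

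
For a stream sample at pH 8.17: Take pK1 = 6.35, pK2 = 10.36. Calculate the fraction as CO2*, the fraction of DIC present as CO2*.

α₀ = 0.0148

α₀ = 1 / (1 + K1/[H⁺] + K1K2/[H⁺]²) = 1 / (1 + 10^+1.82 + 10^-0.37)
   = 1 / (1 + 66.069 + 0.42658) = 1/67.496 = 0.01482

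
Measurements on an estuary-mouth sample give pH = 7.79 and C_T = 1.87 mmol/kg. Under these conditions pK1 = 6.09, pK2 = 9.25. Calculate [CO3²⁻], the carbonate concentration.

α₂ = 1 / (1 + [H⁺]/K2 + [H⁺]²/(K1K2)) = 1 / (1 + 10^+1.46 + 10^-0.24)
   = 1 / (1 + 28.840 + 0.57544) = 1/30.416 = 0.03288
[CO3²⁻] = α₂ × DIC = 0.03288 × 1.87 = 0.0615 mmol/kg

[CO3²⁻] = 0.0615 mmol/kg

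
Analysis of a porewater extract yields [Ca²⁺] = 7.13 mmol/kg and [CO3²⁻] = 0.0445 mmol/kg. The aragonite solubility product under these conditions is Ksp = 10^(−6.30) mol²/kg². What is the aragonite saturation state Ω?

Ksp = 10^(−6.30) = 5.012×10^-7
Ω = [Ca²⁺][CO3²⁻]/Ksp = (7.13×10^-3)(0.0445×10^-3) / 5.012×10^-7 = 0.633

Ω = 0.633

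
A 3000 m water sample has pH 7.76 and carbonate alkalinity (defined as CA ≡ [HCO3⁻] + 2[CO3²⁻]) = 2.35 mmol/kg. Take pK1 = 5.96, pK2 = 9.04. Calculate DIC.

CA = [HCO3⁻] + 2[CO3²⁻] = (α₁ + 2α₂)·DIC
At pH 7.76: [H⁺]/K1 = 10^-1.80 = 0.015849, K2/[H⁺] = 10^-1.28 = 0.052481
α₁ = 1/(1 + 0.015849 + 0.052481) = 1/1.0683 = 0.9360; α₂ = α₁·K2/[H⁺] = 0.04912
α₁ + 2α₂ = 1.0343
DIC = CA / (α₁ + 2α₂) = 2.35 / 1.0343 = 2.27 mmol/kg

DIC = 2.27 mmol/kg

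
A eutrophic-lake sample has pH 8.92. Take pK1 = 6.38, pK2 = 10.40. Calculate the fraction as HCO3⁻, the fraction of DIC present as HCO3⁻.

α₁ = 1 / (1 + [H⁺]/K1 + K2/[H⁺]) = 1 / (1 + 10^-2.54 + 10^-1.48)
   = 1 / (1 + 0.0028840 + 0.033113) = 1/1.0360 = 0.9653

α₁ = 0.965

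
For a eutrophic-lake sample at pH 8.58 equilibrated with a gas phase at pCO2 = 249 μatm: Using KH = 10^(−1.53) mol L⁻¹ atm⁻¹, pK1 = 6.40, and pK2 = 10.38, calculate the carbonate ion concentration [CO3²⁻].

[CO2*] = KH · pCO2 = 10^(−1.53) × 249×10^-6 = 7.349×10^-6 mol/L
α₀ = 1/(1 + K1/[H⁺] + K1K2/[H⁺]²) = 1/(1 + 10^+2.18 + 10^+0.38) = 0.006462
DIC = [CO2*]/α₀ = 7.349×10^-6 / 0.006462 = 1.137 mmol/L
[CO3²⁻] = α₂·DIC; α₂ = 0.01550, so [CO3²⁻] = 0.01550 × 1.137 = 0.0176 mmol/L = 17.6 μmol/L

[CO3²⁻] = 17.6 μmol/L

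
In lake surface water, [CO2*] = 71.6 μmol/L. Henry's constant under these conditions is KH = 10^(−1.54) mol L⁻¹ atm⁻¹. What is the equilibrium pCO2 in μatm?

pCO2 = 2480 μatm

KH = 10^(−1.54) = 2.884×10^-2 mol L⁻¹ atm⁻¹
pCO2 = [CO2*]/KH = 71.6×10^-6 / 2.884×10^-2 = 2.48×10^-3 atm = 2480 μatm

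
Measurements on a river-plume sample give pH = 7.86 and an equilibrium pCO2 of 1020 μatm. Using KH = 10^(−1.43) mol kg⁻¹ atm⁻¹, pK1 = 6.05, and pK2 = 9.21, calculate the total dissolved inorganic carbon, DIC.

[CO2*] = KH · pCO2 = 10^(−1.43) × 1020×10^-6 = 3.790×10^-5 mol/kg
α₀ = 1/(1 + K1/[H⁺] + K1K2/[H⁺]²) = 1/(1 + 10^+1.81 + 10^+0.46) = 0.01461
DIC = [CO2*]/α₀ = 3.790×10^-5 / 0.01461 = 2.59 mmol/kg

DIC = 2.59 mmol/kg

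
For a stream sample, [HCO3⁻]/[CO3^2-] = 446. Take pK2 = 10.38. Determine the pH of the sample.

pH = 7.73

From K2 = [H⁺][CO3^2-]/[HCO3⁻]:  pH = pK2 − log₁₀([HCO3⁻]/[CO3^2-])
log₁₀(446) = +2.649
pH = 10.38 − (+2.649) = 7.73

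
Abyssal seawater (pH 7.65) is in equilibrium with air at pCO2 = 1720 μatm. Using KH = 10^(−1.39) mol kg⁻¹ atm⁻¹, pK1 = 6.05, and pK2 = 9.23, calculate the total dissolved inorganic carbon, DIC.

DIC = 2.93 mmol/kg

[CO2*] = KH · pCO2 = 10^(−1.39) × 1720×10^-6 = 7.007×10^-5 mol/kg
α₀ = 1/(1 + K1/[H⁺] + K1K2/[H⁺]²) = 1/(1 + 10^+1.60 + 10^+0.02) = 0.02389
DIC = [CO2*]/α₀ = 7.007×10^-5 / 0.02389 = 2.93 mmol/kg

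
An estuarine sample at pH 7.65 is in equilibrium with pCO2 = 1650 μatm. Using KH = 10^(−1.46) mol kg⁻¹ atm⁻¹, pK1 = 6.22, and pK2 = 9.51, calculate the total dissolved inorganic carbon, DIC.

[CO2*] = KH · pCO2 = 10^(−1.46) × 1650×10^-6 = 5.721×10^-5 mol/kg
α₀ = 1/(1 + K1/[H⁺] + K1K2/[H⁺]²) = 1/(1 + 10^+1.43 + 10^-0.43) = 0.03535
DIC = [CO2*]/α₀ = 5.721×10^-5 / 0.03535 = 1.62 mmol/kg

DIC = 1.62 mmol/kg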